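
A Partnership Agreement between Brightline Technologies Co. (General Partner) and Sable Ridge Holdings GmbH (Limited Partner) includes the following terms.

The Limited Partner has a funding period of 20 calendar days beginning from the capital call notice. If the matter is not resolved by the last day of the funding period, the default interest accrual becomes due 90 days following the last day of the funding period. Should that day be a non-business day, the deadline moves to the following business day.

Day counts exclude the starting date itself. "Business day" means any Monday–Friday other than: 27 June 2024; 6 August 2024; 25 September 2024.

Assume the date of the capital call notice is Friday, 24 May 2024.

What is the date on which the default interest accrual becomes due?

Adding 20 calendar days to 24 May 2024 gives 13 June 2024, which is the last day of the funding period.
Adding 90 calendar days to 13 June 2024 gives 11 September 2024, which is the date on which the default interest accrual becomes due. 11 September 2024 is a Wednesday and is not a listed holiday, so no roll-forward applies.

11 September 2024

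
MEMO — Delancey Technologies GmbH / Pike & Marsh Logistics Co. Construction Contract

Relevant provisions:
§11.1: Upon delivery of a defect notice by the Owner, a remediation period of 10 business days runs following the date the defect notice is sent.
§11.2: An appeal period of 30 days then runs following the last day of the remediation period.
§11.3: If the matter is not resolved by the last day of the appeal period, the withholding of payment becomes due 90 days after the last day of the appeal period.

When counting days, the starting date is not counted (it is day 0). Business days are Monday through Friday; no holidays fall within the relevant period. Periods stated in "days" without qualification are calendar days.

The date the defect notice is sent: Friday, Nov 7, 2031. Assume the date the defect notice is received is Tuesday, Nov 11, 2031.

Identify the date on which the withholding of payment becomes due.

The last day of the remediation period: counting 10 business days from Friday, Nov 7, 2031 (Nov 10, Nov 11, Nov 12, Nov 13, Nov 14, Nov 17, Nov 18, Nov 19, Nov 20, Nov 21, skipping weekends) reaches Friday, Nov 21, 2031.
Adding 30 calendar days to Nov 21, 2031 gives Dec 21, 2031, which is the last day of the appeal period.
The date on which the withholding of payment becomes due: 90 calendar days after Dec 21, 2031 is Mar 20, 2032.

Mar 20, 2032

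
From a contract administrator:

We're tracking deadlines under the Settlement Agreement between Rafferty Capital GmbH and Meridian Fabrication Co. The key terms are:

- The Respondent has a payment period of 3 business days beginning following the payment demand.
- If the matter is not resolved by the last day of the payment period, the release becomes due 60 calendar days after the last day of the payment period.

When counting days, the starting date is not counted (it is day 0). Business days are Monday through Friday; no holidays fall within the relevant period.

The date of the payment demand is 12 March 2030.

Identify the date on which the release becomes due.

14 May 2030

From Tuesday, 12 March 2030, 3 business days (Mar 13, Mar 14, Mar 15, skipping weekends) brings us to Friday, 15 March 2030, which is the last day of the payment period.
The date on which the release becomes due: 15 March 2030 + 60 days = 14 May 2030.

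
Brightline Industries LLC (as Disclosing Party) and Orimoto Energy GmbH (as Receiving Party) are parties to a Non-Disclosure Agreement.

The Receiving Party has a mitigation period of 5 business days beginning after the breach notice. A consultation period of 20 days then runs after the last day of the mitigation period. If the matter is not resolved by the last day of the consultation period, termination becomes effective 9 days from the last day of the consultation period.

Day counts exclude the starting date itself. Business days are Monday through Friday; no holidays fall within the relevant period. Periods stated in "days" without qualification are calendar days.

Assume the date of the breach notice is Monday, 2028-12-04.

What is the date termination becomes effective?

The last day of the mitigation period: 5 business days after Monday, 2028-12-04, skipping weekends — Dec 5, Dec 6, Dec 7, Dec 8, Dec 11 — lands on Monday, 2028-12-11.
The last day of the consultation period: 20 calendar days after 2028-12-11 is 2028-12-31.
The date termination becomes effective: 2028-12-31 + 9 days = 2029-01-09.

2029-01-09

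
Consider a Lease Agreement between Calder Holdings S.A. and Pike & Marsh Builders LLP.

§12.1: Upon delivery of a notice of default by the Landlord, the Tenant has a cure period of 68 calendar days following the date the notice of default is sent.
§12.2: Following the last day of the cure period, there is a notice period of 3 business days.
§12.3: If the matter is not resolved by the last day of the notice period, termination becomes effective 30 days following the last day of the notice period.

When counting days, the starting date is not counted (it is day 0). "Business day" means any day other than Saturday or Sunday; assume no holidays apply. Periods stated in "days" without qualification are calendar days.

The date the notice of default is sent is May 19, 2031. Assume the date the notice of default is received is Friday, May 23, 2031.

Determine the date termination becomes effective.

August 29, 2031

The last day of the cure period: May 19, 2031 + 68 days = July 26, 2031.
The last day of the notice period: counting 3 business days from Saturday, July 26, 2031 (Jul 28, Jul 29, Jul 30, skipping weekends) reaches Wednesday, July 30, 2031.
The date termination becomes effective: July 30, 2031 + 30 days = August 29, 2031.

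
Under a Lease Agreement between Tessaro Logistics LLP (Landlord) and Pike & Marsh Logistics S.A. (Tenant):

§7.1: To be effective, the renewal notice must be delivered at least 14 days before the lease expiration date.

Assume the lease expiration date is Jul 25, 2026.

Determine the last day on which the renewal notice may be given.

Counting back 14 calendar days from Jul 25, 2026 gives Jul 11, 2026.

Jul 11, 2026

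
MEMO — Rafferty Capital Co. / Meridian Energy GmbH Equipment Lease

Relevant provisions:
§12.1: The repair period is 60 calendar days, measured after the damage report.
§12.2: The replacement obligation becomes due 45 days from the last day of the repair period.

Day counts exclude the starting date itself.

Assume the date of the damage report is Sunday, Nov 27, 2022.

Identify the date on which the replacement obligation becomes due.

Mar 12, 2023

The last day of the repair period: Nov 27, 2022 + 60 days = Jan 26, 2023.
The date on which the replacement obligation becomes due: 45 calendar days after Jan 26, 2023 is Mar 12, 2023.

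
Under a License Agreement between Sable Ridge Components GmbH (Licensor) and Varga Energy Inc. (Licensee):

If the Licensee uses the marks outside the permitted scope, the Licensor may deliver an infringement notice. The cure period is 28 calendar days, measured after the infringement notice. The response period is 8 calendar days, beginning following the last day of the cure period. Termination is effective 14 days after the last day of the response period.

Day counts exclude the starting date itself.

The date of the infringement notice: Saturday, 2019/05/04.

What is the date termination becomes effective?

The last day of the cure period: 28 calendar days after 2019/05/04 is 2019/06/01.
The last day of the response period: 2019/06/01 + 8 days = 2019/06/09.
The date termination becomes effective: 14 calendar days after 2019/06/09 is 2019/06/23.

2019/06/23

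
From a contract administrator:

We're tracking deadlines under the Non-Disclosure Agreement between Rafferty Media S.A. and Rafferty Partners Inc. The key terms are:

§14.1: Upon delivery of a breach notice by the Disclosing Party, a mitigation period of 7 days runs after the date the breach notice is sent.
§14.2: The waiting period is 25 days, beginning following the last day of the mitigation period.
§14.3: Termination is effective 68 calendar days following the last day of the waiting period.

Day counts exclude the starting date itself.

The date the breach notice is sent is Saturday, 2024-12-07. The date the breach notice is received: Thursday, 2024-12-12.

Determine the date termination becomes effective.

2025-03-17

Adding 7 calendar days to 2024-12-07 gives 2024-12-14, which is the last day of the mitigation period.
Adding 25 calendar days to 2024-12-14 gives 2025-01-08, which is the last day of the waiting period.
The date termination becomes effective: 2025-01-08 + 68 days = 2025-03-17.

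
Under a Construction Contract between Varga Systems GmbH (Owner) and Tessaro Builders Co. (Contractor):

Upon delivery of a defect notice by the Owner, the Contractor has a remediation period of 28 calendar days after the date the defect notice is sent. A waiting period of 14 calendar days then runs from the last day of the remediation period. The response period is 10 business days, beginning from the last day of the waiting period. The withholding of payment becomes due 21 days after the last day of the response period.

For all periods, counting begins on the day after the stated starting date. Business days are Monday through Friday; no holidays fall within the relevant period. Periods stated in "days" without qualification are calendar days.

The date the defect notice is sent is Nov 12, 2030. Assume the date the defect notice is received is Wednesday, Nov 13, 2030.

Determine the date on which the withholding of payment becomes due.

The last day of the remediation period: Nov 12, 2030 + 28 days = Dec 10, 2030.
Adding 14 calendar days to Dec 10, 2030 gives Dec 24, 2030, which is the last day of the waiting period.
From Tuesday, Dec 24, 2030, 10 business days (Dec 25, Dec 26, Dec 27, Dec 30, Dec 31, Jan 1, Jan 2, Jan 3, Jan 6, Jan 7, skipping weekends) brings us to Tuesday, Jan 7, 2031, which is the last day of the response period.
The date on which the withholding of payment becomes due: Jan 7, 2031 + 21 days = Jan 28, 2031.

Jan 28, 2031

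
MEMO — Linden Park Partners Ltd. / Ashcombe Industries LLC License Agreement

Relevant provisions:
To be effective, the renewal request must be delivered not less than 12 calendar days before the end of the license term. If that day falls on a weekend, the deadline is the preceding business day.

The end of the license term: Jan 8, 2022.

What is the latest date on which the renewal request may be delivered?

Jan 8, 2022 minus 12 days is Dec 27, 2021. That is a Monday, so no adjustment is needed.

Dec 27, 2021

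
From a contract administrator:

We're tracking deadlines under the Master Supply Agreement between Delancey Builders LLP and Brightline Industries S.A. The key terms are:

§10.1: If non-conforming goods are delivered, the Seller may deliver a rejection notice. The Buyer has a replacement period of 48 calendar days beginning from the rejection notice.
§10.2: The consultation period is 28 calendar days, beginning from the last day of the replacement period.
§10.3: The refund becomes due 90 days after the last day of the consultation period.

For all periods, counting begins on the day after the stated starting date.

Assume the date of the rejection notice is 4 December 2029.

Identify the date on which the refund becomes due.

The last day of the replacement period: 4 December 2029 + 48 days = 21 January 2030.
Adding 28 calendar days to 21 January 2030 gives 18 February 2030, which is the last day of the consultation period.
The date on which the refund becomes due: 18 February 2030 + 90 days = 19 May 2030.

19 May 2030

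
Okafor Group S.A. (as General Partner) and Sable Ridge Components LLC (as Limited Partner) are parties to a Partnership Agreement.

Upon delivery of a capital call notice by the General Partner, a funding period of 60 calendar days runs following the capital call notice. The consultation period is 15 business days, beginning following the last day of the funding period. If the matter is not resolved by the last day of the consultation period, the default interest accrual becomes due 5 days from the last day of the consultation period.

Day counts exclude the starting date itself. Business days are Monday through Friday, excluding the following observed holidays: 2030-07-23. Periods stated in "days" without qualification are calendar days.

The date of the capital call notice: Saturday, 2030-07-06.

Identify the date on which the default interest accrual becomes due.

The last day of the funding period: 60 calendar days after 2030-07-06 is 2030-09-04.
The last day of the consultation period: 15 business days after Wednesday, 2030-09-04, skipping weekends — Sep 5, Sep 6, Sep 9, Sep 10, …, Sep 23, Sep 24, Sep 25 — lands on Wednesday, 2030-09-25.
The date on which the default interest accrual becomes due: 5 calendar days after 2030-09-25 is 2030-09-30.

2030-09-30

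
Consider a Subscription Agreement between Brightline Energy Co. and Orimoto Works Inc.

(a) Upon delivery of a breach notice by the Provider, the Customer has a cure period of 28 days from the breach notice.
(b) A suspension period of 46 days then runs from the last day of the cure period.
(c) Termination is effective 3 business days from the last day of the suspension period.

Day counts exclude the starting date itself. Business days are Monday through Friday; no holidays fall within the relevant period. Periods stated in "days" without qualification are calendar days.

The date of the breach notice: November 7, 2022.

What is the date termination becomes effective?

January 25, 2023

The last day of the cure period: 28 calendar days after November 7, 2022 is December 5, 2022.
The last day of the suspension period: 46 calendar days after December 5, 2022 is January 20, 2023.
The date termination becomes effective: counting 3 business days from Friday, January 20, 2023 (Jan 23, Jan 24, Jan 25, skipping weekends) reaches Wednesday, January 25, 2023.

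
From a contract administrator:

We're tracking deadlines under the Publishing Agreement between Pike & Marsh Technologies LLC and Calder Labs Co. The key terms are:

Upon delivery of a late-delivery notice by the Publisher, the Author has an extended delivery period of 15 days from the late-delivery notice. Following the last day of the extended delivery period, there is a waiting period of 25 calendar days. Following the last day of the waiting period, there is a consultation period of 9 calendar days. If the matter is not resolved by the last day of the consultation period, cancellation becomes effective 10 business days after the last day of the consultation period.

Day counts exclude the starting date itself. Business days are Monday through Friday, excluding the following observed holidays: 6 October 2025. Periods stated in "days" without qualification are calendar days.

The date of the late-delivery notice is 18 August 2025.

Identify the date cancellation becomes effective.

Adding 15 calendar days to 18 August 2025 gives 2 September 2025, which is the last day of the extended delivery period.
Adding 25 calendar days to 2 September 2025 gives 27 September 2025, which is the last day of the waiting period.
Adding 9 calendar days to 27 September 2025 gives 6 October 2025, which is the last day of the consultation period.
The date cancellation becomes effective: counting 10 business days from Monday, 6 October 2025 (Oct 7, Oct 8, Oct 9, Oct 10, Oct 13, Oct 14, Oct 15, Oct 16, Oct 17, Oct 20, skipping weekends) reaches Monday, 20 October 2025.

20 October 2025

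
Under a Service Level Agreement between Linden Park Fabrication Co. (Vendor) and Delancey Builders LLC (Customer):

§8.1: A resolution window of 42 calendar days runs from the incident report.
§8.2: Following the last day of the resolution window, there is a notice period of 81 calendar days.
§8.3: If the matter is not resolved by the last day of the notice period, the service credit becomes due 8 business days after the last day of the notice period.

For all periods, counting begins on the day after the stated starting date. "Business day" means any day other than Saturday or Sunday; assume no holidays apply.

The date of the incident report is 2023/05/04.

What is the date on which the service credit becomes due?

2023/09/14

The last day of the resolution window: 2023/05/04 + 42 days = 2023/06/15.
Adding 81 calendar days to 2023/06/15 gives 2023/09/04, which is the last day of the notice period.
From Monday, 2023/09/04, 8 business days (Sep 5, Sep 6, Sep 7, Sep 8, Sep 11, Sep 12, Sep 13, Sep 14, skipping weekends) brings us to Thursday, 2023/09/14, which is the date on which the service credit becomes due.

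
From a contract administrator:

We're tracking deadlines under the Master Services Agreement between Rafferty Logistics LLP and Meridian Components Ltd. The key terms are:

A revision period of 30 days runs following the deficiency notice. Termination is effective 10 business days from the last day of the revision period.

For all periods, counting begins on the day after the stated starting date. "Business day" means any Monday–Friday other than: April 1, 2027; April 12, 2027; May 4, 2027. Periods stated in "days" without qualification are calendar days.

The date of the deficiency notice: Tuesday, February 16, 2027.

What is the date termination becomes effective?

Adding 30 calendar days to February 16, 2027 gives March 18, 2027, which is the last day of the revision period.
The date termination becomes effective: 10 business days after Thursday, March 18, 2027, skipping weekends and the listed holiday on Apr 1 — Mar 19, Mar 22, Mar 23, Mar 24, Mar 25, Mar 26, Mar 29, Mar 30, Mar 31, Apr 2 — lands on Friday, April 2, 2027.

April 2, 2027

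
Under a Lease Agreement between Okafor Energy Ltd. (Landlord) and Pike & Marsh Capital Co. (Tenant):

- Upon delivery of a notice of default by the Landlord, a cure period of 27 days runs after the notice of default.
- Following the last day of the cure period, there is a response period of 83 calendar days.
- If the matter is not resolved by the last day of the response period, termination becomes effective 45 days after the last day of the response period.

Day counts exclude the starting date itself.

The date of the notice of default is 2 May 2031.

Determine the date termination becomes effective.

4 October 2031

The last day of the cure period: 2 May 2031 + 27 days = 29 May 2031.
The last day of the response period: 29 May 2031 + 83 days = 20 August 2031.
The date termination becomes effective: 45 calendar days after 20 August 2031 is 4 October 2031.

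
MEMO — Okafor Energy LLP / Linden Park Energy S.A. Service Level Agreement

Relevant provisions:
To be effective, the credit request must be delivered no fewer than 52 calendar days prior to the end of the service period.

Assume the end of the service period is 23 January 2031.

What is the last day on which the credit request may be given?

2 December 2030

Counting back 52 calendar days from 23 January 2031 gives 2 December 2030.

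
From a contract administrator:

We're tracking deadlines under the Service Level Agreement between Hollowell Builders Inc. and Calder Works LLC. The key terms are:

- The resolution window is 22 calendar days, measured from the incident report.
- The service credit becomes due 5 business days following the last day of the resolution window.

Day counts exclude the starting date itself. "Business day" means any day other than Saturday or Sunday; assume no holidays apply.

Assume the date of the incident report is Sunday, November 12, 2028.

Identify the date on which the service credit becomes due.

The last day of the resolution window: November 12, 2028 + 22 days = December 4, 2028.
The date on which the service credit becomes due: 5 business days after Monday, December 4, 2028, skipping weekends — Dec 5, Dec 6, Dec 7, Dec 8, Dec 11 — lands on Monday, December 11, 2028.

December 11, 2028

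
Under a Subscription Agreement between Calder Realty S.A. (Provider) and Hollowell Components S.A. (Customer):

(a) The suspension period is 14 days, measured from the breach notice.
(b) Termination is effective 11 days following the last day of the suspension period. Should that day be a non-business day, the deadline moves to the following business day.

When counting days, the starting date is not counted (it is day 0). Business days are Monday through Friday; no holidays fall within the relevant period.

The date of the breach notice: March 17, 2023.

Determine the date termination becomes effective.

April 11, 2023

Adding 14 calendar days to March 17, 2023 gives March 31, 2023, which is the last day of the suspension period.
Adding 11 calendar days to March 31, 2023 gives April 11, 2023, which is the date termination becomes effective. April 11, 2023 is a Tuesday, so no roll-forward applies.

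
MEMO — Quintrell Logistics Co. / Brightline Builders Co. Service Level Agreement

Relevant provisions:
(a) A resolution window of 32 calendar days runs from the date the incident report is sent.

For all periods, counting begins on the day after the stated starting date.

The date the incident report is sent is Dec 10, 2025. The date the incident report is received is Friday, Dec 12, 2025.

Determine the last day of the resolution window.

Jan 11, 2026

Adding 32 calendar days to Dec 10, 2025 gives Jan 11, 2026, which is the last day of the resolution window.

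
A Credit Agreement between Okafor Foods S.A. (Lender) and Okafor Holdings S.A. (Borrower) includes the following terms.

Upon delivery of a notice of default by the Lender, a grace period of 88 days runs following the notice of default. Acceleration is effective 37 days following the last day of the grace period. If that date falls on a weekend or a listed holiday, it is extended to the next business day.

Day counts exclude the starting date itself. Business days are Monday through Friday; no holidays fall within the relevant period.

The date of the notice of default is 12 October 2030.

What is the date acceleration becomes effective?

14 February 2031

The last day of the grace period: 88 calendar days after 12 October 2030 is 8 January 2031.
The date acceleration becomes effective: 8 January 2031 + 37 days = 14 February 2031. 14 February 2031 is a Friday, so no roll-forward applies.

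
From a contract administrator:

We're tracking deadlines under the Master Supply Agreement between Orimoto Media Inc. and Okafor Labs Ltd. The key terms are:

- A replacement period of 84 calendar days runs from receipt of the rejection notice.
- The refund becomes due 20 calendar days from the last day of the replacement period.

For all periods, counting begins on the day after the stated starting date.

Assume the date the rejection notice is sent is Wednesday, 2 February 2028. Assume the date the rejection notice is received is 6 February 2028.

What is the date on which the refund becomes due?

The last day of the replacement period: 84 calendar days after 6 February 2028 is 30 April 2028.
The date on which the refund becomes due: 30 April 2028 + 20 days = 20 May 2028.

20 May 2028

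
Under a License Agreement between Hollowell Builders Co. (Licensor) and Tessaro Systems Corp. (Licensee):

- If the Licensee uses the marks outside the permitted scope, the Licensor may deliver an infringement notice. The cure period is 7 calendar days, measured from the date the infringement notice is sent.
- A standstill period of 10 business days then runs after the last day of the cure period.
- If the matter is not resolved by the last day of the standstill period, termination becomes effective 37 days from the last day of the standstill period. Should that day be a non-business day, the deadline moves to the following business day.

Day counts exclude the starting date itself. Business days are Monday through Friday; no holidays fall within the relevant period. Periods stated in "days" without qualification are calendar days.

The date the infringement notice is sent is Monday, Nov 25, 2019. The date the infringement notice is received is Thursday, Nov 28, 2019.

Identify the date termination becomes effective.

Adding 7 calendar days to Nov 25, 2019 gives Dec 2, 2019, which is the last day of the cure period.
From Monday, Dec 2, 2019, 10 business days (Dec 3, Dec 4, Dec 5, Dec 6, Dec 9, Dec 10, Dec 11, Dec 12, Dec 13, Dec 16, skipping weekends) brings us to Monday, Dec 16, 2019, which is the last day of the standstill period.
The date termination becomes effective: 37 calendar days after Dec 16, 2019 is Jan 22, 2020. Jan 22, 2020 is a Wednesday, so no roll-forward applies.

Jan 22, 2020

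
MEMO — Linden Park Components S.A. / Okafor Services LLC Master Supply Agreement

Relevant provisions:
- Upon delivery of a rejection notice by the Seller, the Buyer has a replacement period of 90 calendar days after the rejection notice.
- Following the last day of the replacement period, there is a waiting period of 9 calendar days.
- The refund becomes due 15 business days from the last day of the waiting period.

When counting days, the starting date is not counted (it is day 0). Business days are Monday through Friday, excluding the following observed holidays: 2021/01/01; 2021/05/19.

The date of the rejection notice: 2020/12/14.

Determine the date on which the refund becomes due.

The last day of the replacement period: 2020/12/14 + 90 days = 2021/03/14.
The last day of the waiting period: 9 calendar days after 2021/03/14 is 2021/03/23.
The date on which the refund becomes due: counting 15 business days from Tuesday, 2021/03/23 (Mar 24, Mar 25, Mar 26, Mar 29, …, Apr 9, Apr 12, Apr 13, skipping weekends) reaches Tuesday, 2021/04/13.

2021/04/13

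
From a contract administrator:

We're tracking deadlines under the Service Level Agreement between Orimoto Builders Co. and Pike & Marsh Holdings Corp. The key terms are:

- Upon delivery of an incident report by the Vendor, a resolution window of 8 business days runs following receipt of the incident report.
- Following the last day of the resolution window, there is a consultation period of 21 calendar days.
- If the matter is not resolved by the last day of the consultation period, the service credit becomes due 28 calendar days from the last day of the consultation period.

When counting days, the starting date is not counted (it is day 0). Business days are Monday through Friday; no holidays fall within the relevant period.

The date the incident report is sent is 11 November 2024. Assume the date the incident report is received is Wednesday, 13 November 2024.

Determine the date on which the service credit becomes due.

The last day of the resolution window: 8 business days after Wednesday, 13 November 2024, skipping weekends — Nov 14, Nov 15, Nov 18, Nov 19, Nov 20, Nov 21, Nov 22, Nov 25 — lands on Monday, 25 November 2024.
The last day of the consultation period: 25 November 2024 + 21 days = 16 December 2024.
The date on which the service credit becomes due: 16 December 2024 + 28 days = 13 January 2025.

13 January 2025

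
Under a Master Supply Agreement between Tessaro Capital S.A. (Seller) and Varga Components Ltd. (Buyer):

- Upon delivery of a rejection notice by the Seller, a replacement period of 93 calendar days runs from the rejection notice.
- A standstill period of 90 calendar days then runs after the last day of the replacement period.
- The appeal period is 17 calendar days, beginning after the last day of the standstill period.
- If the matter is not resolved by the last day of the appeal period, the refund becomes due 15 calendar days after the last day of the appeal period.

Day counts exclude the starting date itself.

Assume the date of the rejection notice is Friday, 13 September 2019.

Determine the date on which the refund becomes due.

The last day of the replacement period: 93 calendar days after 13 September 2019 is 15 December 2019.
The last day of the standstill period: 90 calendar days after 15 December 2019 is 14 March 2020.
Adding 17 calendar days to 14 March 2020 gives 31 March 2020, which is the last day of the appeal period.
The date on which the refund becomes due: 31 March 2020 + 15 days = 15 April 2020.

15 April 2020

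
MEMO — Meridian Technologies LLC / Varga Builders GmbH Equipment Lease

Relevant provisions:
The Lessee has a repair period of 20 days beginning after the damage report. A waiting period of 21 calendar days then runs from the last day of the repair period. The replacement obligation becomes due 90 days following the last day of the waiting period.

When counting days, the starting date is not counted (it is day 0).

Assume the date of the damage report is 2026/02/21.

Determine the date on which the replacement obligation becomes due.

The last day of the repair period: 20 calendar days after 2026/02/21 is 2026/03/13.
Adding 21 calendar days to 2026/03/13 gives 2026/04/03, which is the last day of the waiting period.
The date on which the replacement obligation becomes due: 90 calendar days after 2026/04/03 is 2026/07/02.

2026/07/02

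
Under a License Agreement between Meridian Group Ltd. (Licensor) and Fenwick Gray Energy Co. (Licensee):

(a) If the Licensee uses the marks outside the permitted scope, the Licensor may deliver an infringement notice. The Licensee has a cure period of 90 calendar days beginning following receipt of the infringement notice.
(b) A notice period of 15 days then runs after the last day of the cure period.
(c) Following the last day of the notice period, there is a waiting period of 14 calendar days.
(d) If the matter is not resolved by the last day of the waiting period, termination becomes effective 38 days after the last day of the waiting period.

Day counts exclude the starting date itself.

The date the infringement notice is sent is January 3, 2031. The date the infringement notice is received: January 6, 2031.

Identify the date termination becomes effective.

The last day of the cure period: January 6, 2031 + 90 days = April 6, 2031.
The last day of the notice period: April 6, 2031 + 15 days = April 21, 2031.
The last day of the waiting period: April 21, 2031 + 14 days = May 5, 2031.
The date termination becomes effective: 38 calendar days after May 5, 2031 is June 12, 2031.

June 12, 2031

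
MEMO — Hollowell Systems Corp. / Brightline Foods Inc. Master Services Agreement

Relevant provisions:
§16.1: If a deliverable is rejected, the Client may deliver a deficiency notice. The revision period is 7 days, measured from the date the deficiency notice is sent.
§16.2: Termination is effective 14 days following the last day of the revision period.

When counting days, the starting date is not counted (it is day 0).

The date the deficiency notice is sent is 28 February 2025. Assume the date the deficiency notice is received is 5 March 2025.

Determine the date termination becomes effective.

21 March 2025

Adding 7 calendar days to 28 February 2025 gives 7 March 2025, which is the last day of the revision period.
The date termination becomes effective: 14 calendar days after 7 March 2025 is 21 March 2025.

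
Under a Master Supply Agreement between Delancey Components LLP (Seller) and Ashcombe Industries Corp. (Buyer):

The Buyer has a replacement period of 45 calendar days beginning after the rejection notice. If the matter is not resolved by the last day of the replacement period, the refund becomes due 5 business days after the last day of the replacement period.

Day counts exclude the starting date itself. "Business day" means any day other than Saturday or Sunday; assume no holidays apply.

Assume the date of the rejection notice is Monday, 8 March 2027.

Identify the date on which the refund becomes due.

29 April 2027

The last day of the replacement period: 45 calendar days after 8 March 2027 is 22 April 2027.
From Thursday, 22 April 2027, 5 business days (Apr 23, Apr 26, Apr 27, Apr 28, Apr 29, skipping weekends) brings us to Thursday, 29 April 2027, which is the date on which the refund becomes due.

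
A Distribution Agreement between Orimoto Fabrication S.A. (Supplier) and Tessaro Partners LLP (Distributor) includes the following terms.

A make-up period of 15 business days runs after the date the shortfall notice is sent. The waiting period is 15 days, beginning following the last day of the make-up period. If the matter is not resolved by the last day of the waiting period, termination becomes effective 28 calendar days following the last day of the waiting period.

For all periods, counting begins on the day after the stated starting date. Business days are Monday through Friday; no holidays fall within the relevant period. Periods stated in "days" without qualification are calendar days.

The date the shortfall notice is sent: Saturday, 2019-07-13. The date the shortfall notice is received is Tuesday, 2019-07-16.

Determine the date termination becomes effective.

From Saturday, 2019-07-13, 15 business days (Jul 15, Jul 16, Jul 17, Jul 18, …, Jul 31, Aug 1, Aug 2, skipping weekends) brings us to Friday, 2019-08-02, which is the last day of the make-up period.
The last day of the waiting period: 15 calendar days after 2019-08-02 is 2019-08-17.
The date termination becomes effective: 28 calendar days after 2019-08-17 is 2019-09-14.

2019-09-14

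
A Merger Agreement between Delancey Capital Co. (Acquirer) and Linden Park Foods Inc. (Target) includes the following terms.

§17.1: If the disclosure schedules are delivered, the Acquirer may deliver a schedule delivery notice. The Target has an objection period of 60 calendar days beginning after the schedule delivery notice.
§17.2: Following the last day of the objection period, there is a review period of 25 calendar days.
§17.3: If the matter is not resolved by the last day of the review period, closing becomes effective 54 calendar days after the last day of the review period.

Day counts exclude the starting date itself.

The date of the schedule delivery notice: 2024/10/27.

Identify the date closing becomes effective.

2025/03/15

The last day of the objection period: 60 calendar days after 2024/10/27 is 2024/12/26.
The last day of the review period: 2024/12/26 + 25 days = 2025/01/20.
Adding 54 calendar days to 2025/01/20 gives 2025/03/15, which is the date closing becomes effective.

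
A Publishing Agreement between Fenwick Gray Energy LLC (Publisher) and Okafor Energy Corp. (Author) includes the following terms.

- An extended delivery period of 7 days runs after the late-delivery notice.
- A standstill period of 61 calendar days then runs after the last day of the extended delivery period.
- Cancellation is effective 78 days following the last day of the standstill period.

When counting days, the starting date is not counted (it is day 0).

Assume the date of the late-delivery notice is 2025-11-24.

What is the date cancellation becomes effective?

Adding 7 calendar days to 2025-11-24 gives 2025-12-01, which is the last day of the extended delivery period.
The last day of the standstill period: 61 calendar days after 2025-12-01 is 2026-01-31.
The date cancellation becomes effective: 78 calendar days after 2026-01-31 is 2026-04-19.

2026-04-19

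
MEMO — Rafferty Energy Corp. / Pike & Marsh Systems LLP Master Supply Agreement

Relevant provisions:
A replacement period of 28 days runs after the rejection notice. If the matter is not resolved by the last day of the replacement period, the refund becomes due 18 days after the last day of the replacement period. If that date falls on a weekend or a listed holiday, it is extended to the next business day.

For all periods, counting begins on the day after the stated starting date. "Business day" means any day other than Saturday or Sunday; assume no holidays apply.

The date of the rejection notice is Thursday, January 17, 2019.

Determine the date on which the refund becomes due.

March 4, 2019

The last day of the replacement period: January 17, 2019 + 28 days = February 14, 2019.
The date on which the refund becomes due: February 14, 2019 + 18 days = March 4, 2019. March 4, 2019 is a Monday, so no roll-forward applies.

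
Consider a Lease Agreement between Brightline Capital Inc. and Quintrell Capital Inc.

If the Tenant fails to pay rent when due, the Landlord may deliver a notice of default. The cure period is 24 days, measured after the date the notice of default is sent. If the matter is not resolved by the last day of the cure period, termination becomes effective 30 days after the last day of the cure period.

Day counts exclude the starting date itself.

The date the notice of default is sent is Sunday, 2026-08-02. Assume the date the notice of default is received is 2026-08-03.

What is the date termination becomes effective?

The last day of the cure period: 2026-08-02 + 24 days = 2026-08-26.
The date termination becomes effective: 30 calendar days after 2026-08-26 is 2026-09-25.

2026-09-25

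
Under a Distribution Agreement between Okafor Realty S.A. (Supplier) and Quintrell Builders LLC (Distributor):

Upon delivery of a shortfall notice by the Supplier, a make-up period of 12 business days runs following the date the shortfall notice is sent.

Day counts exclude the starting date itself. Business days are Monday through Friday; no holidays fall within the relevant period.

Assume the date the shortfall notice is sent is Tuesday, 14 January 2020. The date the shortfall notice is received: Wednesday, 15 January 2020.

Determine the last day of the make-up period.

30 January 2020

From Tuesday, 14 January 2020, 12 business days (Jan 15, Jan 16, Jan 17, Jan 20, …, Jan 28, Jan 29, Jan 30, skipping weekends) brings us to Thursday, 30 January 2020, which is the last day of the make-up period.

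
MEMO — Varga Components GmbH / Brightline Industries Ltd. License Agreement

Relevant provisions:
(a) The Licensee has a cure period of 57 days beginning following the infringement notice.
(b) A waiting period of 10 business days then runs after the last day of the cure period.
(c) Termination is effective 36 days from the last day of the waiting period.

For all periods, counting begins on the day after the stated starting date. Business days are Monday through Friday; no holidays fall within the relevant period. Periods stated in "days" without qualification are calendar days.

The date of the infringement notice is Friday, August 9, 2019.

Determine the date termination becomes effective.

November 23, 2019

The last day of the cure period: 57 calendar days after August 9, 2019 is October 5, 2019.
The last day of the waiting period: 10 business days after Saturday, October 5, 2019, skipping weekends — Oct 7, Oct 8, Oct 9, Oct 10, Oct 11, Oct 14, Oct 15, Oct 16, Oct 17, Oct 18 — lands on Friday, October 18, 2019.
Adding 36 calendar days to October 18, 2019 gives November 23, 2019, which is the date termination becomes effective.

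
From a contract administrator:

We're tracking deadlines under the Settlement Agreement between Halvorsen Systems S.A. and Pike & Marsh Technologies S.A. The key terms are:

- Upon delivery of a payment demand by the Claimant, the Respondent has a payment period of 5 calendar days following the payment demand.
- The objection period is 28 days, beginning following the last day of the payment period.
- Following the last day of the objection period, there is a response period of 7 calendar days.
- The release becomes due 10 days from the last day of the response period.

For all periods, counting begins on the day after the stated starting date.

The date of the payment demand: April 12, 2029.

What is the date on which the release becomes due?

The last day of the payment period: April 12, 2029 + 5 days = April 17, 2029.
The last day of the objection period: 28 calendar days after April 17, 2029 is May 15, 2029.
Adding 7 calendar days to May 15, 2029 gives May 22, 2029, which is the last day of the response period.
The date on which the release becomes due: 10 calendar days after May 22, 2029 is June 1, 2029.

June 1, 2029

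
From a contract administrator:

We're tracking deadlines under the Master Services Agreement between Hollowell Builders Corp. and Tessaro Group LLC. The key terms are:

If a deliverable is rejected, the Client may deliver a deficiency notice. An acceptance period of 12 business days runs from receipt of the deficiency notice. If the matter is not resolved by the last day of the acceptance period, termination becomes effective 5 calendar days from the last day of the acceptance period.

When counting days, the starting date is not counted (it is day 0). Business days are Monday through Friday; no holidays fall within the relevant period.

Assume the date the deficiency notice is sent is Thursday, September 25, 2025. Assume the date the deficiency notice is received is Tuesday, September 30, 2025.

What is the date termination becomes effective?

The last day of the acceptance period: counting 12 business days from Tuesday, September 30, 2025 (Oct 1, Oct 2, Oct 3, Oct 6, …, Oct 14, Oct 15, Oct 16, skipping weekends) reaches Thursday, October 16, 2025.
The date termination becomes effective: 5 calendar days after October 16, 2025 is October 21, 2025.

October 21, 2025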